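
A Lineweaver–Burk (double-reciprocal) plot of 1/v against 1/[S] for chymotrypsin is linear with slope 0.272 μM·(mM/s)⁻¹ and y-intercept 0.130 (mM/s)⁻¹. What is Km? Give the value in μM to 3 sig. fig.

2.09 μM

y-intercept = 1/Vmax ⇒ Vmax = 7.69 mM/s; slope = Km/Vmax ⇒ Km = slope × Vmax.
Km = 0.272 × 7.69 = 2.09 μM.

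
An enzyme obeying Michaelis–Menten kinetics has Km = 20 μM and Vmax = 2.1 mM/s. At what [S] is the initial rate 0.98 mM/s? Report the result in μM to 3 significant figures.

Rearranging v = Vmax[S]/(Km+[S]) gives [S] = Km·v/(Vmax − v).
[S] = 20 × 0.98 / (2.1 − 0.98) = 19.60/1.120 = 17.5 μM.

17.5 μM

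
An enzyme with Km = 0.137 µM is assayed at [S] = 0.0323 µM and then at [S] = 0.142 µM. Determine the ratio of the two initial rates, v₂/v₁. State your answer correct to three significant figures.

Since Vmax cancels, v₂/v₁ = [S]₂(Km+[S]₁) / [S]₁(Km+[S]₂).
= 0.142×(0.137+0.0323) / (0.0323×(0.137+0.142)) = 0.02404/0.009012 = 2.67.

2.67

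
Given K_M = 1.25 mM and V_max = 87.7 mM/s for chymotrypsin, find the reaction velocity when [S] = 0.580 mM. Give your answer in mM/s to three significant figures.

[S]/(Km+[S]) = 0.580/1.830 = 0.3169, the fractional saturation.
v = 0.3169 × Vmax = 0.3169 × 87.7 = 27.8 mM/s.

27.8 mM/s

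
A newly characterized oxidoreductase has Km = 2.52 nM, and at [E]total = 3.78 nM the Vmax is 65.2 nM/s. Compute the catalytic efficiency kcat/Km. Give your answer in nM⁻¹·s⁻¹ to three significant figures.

6.84 nM⁻¹·s⁻¹

kcat = Vmax/[E]total = 65.2/3.78 = 17.2 s⁻¹.
kcat/Km = 17.2/2.52 = 6.84 nM⁻¹·s⁻¹.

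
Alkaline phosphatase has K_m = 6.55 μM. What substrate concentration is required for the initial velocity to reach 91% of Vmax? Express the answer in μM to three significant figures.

v/Vmax = [S]/(Km+[S]) = 0.91, so [S] = Km·0.91/(1 − 0.91) = 6.55 × 10.11.
[S] = 66.2 μM.

66.2 μM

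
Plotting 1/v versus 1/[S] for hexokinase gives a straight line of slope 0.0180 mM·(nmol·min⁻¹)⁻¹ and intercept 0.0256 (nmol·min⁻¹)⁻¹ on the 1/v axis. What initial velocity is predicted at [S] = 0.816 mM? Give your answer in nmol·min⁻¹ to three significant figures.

The y-intercept is 1/Vmax, so Vmax = 1/0.0256 = 39.1 nmol·min⁻¹.
The slope is Km/Vmax, so Km = 0.0180 × 39.1 = 0.703 mM.
Then v = 39.1 × 0.816/(0.703 + 0.816) = 21.0 nmol·min⁻¹.

21.0 nmol·min⁻¹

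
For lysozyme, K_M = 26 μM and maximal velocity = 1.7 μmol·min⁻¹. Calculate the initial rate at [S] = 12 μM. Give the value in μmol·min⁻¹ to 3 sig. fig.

0.537 μmol·min⁻¹

v = Vmax·[S]/(Km + [S]) = 1.7 × 12 / (26 + 12)
  = 20.40 / 38.00 = 0.537 μmol·min⁻¹.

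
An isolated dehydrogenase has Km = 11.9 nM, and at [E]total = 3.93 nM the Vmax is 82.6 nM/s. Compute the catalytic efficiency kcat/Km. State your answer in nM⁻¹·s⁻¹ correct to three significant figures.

kcat = Vmax/[E]total = 82.6/3.93 = 21.0 s⁻¹.
kcat/Km = 21.0/11.9 = 1.77 nM⁻¹·s⁻¹.

1.77 nM⁻¹·s⁻¹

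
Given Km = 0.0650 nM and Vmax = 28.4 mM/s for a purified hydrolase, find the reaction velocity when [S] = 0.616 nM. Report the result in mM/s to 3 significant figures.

[S]/(Km+[S]) = 0.616/0.6810 = 0.9046, the fractional saturation.
v = 0.9046 × Vmax = 0.9046 × 28.4 = 25.7 mM/s.

25.7 mM/s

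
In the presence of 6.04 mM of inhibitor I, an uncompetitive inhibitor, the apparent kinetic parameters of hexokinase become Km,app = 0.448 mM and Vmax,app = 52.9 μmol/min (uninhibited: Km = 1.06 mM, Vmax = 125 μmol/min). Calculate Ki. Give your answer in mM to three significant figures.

4.43 mM

Uncompetitive: Vmax,app = Vmax/α (and Km,app = Km/α) with α = 1 + [I]/Ki.
α = Vmax/Vmax,app = 125/52.9 = 2.363.
Ki = [I]/(α − 1) = 6.04/1.363 = 4.43 mM.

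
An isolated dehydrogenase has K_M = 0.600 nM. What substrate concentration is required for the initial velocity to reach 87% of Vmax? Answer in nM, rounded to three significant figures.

4.02 nM

v/Vmax = [S]/(Km+[S]) = 0.87, so [S] = Km·0.87/(1 − 0.87) = 0.600 × 6.692.
[S] = 4.02 nM.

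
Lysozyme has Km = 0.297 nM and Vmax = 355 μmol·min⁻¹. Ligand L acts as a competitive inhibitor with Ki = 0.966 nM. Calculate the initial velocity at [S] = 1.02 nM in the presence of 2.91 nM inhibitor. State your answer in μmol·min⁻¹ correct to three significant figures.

164 μmol·min⁻¹

With α = 1 + [I]/Ki = 1 + 2.91/0.966 = 4.012, the competitive rate law is v = Vmax[S] / (αKm + [S]).
v = 355×1.02 / (4.012×0.297 + 1.02) = 362.1/2.212 = 164 μmol·min⁻¹.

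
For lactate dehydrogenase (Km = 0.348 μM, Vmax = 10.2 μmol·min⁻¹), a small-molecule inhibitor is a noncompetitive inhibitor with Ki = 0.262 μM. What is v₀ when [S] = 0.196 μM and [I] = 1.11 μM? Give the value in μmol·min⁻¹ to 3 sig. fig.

With α = 1 + [I]/Ki = 1 + 1.11/0.262 = 5.237, the noncompetitive rate law is v = (Vmax/α)·[S] / (Km + [S]).
v = (10.2/5.237)×0.196 / (0.348 + 0.196) = 0.3818/0.5440 = 0.702 μmol·min⁻¹.

0.702 μmol·min⁻¹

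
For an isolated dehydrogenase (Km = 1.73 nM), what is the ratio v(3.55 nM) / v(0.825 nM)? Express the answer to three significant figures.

The fractional saturations are [S]/(Km+[S]) = 0.825/2.555 = 0.3229 and 3.55/5.280 = 0.6723.
v₂/v₁ is just their ratio: 0.6723/0.3229 = 2.08.

2.08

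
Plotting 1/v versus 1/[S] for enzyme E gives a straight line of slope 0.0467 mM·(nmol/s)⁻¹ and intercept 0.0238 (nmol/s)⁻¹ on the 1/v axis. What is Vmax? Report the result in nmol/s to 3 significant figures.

42.0 nmol/s

The y-intercept of a Lineweaver–Burk plot equals 1/Vmax, so Vmax = 1/0.0238 = 42.0 nmol/s.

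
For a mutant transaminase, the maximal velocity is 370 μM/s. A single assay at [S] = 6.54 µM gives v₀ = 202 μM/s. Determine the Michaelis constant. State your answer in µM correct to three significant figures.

From v = Vmax[S]/(Km+[S]), Km = [S](Vmax − v)/v.
Km = 6.54 × (370 − 202) / 202 = 1099/202 = 5.44 µM.

5.44 µM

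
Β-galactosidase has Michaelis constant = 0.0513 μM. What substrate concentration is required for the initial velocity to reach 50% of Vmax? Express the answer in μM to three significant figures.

v/Vmax = [S]/(Km+[S]) = 0.5, so [S] = Km·0.5/(1 − 0.5) = 0.0513 × 1.000.
[S] = 0.0513 μM.

0.0513 μM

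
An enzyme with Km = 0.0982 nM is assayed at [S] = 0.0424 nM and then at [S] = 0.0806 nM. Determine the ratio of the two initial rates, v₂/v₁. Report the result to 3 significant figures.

The fractional saturations are [S]/(Km+[S]) = 0.0424/0.1406 = 0.3016 and 0.0806/0.1788 = 0.4508.
v₂/v₁ is just their ratio: 0.4508/0.3016 = 1.49.

1.49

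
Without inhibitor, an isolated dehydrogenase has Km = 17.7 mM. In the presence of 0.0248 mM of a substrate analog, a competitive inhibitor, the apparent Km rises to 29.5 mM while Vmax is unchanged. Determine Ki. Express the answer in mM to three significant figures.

Competitive: Km,app = α·Km with α = 1 + [I]/Ki.
α = Km,app/Km = 29.5/17.7 = 1.667.
Ki = [I]/(α − 1) = 0.0248/0.6667 = 0.0372 mM.

0.0372 mM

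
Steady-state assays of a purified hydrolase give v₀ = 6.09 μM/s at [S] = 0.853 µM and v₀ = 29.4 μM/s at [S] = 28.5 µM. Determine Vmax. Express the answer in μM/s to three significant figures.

In reciprocal form, 1/v = (Km/Vmax)·(1/[S]) + 1/Vmax. The two points give (1/[S], 1/v) = (1.172, 0.1642) and (0.03509, 0.03401).
Slope = (0.1642 − 0.03401)/(1.172 − 0.03509) = 0.1145; intercept = 0.1642 − 0.1145×1.172 = 0.03000.
Vmax = 1/intercept = 33.3 μM/s; Km = slope × Vmax = 0.1145 × 33.3 = 3.82 µM.

33.3 μM/s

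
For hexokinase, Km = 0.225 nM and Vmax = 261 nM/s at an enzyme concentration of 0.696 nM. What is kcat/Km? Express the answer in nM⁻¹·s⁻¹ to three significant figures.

1670 nM⁻¹·s⁻¹

kcat = Vmax/[E]total = 261/0.696 = 375 s⁻¹.
kcat/Km = 375/0.225 = 1670 nM⁻¹·s⁻¹.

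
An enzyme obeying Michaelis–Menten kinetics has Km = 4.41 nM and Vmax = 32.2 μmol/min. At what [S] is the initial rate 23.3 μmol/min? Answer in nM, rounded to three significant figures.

Rearranging v = Vmax[S]/(Km+[S]) gives [S] = Km·v/(Vmax − v).
[S] = 4.41 × 23.3 / (32.2 − 23.3) = 102.8/8.900 = 11.5 nM.

11.5 nM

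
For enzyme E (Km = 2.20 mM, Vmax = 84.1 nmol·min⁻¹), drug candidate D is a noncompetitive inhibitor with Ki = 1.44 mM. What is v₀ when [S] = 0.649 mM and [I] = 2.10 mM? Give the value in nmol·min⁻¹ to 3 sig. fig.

7.79 nmol·min⁻¹

With α = 1 + [I]/Ki = 1 + 2.10/1.44 = 2.458, the noncompetitive rate law is v = (Vmax/α)·[S] / (Km + [S]).
v = (84.1/2.458)×0.649 / (2.20 + 0.649) = 22.20/2.849 = 7.79 nmol·min⁻¹.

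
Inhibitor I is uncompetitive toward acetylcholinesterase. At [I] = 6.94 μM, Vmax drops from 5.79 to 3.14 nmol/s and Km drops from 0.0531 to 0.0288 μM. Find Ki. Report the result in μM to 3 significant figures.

8.22 μM

Uncompetitive: Vmax,app = Vmax/α (and Km,app = Km/α) with α = 1 + [I]/Ki.
α = Vmax/Vmax,app = 5.79/3.14 = 1.844.
Ki = [I]/(α − 1) = 6.94/0.8439 = 8.22 μM.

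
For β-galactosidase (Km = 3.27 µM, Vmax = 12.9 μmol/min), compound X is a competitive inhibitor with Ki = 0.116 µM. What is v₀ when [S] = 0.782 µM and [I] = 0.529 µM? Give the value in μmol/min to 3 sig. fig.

0.532 μmol/min

With α = 1 + [I]/Ki = 1 + 0.529/0.116 = 5.560, the competitive rate law is v = Vmax[S] / (αKm + [S]).
v = 12.9×0.782 / (5.560×3.27 + 0.782) = 10.09/18.96 = 0.532 μmol/min.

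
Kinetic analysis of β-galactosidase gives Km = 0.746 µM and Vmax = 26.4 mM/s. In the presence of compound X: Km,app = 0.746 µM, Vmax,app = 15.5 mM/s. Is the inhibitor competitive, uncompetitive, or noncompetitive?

noncompetitive

Vmax decreases (26.4 → 15.5 mM/s) while Km is unchanged — pure noncompetitive inhibition.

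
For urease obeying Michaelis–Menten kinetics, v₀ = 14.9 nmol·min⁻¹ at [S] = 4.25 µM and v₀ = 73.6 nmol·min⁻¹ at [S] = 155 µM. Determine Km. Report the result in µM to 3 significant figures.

19.4 µM

In reciprocal form, 1/v = (Km/Vmax)·(1/[S]) + 1/Vmax. The two points give (1/[S], 1/v) = (0.2353, 0.06711) and (0.006452, 0.01359).
Slope = (0.06711 − 0.01359)/(0.2353 − 0.006452) = 0.2339; intercept = 0.06711 − 0.2339×0.2353 = 0.01208.
Vmax = 1/intercept = 82.8 nmol·min⁻¹; Km = slope × Vmax = 0.2339 × 82.8 = 19.4 µM.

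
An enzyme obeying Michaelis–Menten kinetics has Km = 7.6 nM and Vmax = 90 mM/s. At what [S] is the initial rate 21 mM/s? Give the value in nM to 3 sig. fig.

The required fractional saturation is v/Vmax = 21/90 = 0.2333.
Then [S]/(Km+[S]) = 0.2333 ⇒ [S] = 7.6 × 0.2333/(1 − 0.2333) = 2.31 nM.

2.31 nM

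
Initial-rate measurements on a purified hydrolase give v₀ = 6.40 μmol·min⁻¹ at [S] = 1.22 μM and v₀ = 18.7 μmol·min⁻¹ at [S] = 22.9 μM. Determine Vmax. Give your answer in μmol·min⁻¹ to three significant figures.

21.0 μmol·min⁻¹

In reciprocal form, 1/v = (Km/Vmax)·(1/[S]) + 1/Vmax. The two points give (1/[S], 1/v) = (0.8197, 0.1562) and (0.04367, 0.05348).
Slope = (0.1562 − 0.05348)/(0.8197 − 0.04367) = 0.1324; intercept = 0.1562 − 0.1324×0.8197 = 0.04769.
Vmax = 1/intercept = 21.0 μmol·min⁻¹; Km = slope × Vmax = 0.1324 × 21.0 = 2.78 μM.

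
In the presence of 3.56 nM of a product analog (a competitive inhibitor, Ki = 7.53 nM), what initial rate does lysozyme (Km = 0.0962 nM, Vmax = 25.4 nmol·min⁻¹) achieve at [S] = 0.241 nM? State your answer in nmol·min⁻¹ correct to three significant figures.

16.0 nmol·min⁻¹

α = 1 + [I]/Ki = 1 + 3.56/7.53 = 1.473.
For a competitive inhibitor, Vmax is unchanged and the apparent Km becomes α·Km: Km,app = 0.142 nM, Vmax,app = 25.4 nmol·min⁻¹.
v = Vmax,app·[S]/(Km,app + [S]) = 25.4 × 0.241/(0.142 + 0.241) = 16.0 nmol·min⁻¹.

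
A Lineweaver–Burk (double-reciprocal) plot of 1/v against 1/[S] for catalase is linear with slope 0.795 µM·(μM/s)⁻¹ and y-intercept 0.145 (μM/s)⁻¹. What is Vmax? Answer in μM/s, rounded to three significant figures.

6.90 μM/s

The y-intercept of a Lineweaver–Burk plot equals 1/Vmax, so Vmax = 1/0.145 = 6.90 μM/s.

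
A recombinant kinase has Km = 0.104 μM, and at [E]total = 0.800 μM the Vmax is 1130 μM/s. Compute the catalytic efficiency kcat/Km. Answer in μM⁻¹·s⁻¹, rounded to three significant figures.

13600 μM⁻¹·s⁻¹

kcat = Vmax/[E]total = 1130/0.800 = 1410 s⁻¹.
kcat/Km = 1410/0.104 = 13600 μM⁻¹·s⁻¹.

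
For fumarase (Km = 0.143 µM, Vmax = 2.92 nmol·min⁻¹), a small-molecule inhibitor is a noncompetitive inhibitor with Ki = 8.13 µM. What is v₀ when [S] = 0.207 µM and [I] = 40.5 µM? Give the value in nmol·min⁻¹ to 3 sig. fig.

0.289 nmol·min⁻¹

With α = 1 + [I]/Ki = 1 + 40.5/8.13 = 5.982, the noncompetitive rate law is v = (Vmax/α)·[S] / (Km + [S]).
v = (2.92/5.982)×0.207 / (0.143 + 0.207) = 0.1011/0.3500 = 0.289 nmol·min⁻¹.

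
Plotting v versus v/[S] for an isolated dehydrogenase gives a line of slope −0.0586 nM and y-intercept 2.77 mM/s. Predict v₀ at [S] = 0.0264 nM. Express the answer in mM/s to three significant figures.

0.860 mM/s

In the Eadie–Hofstee form v = Vmax − Km·(v/[S]), the slope is −Km and the intercept is Vmax, so Km = 0.0586 nM and Vmax = 2.77 mM/s.
v = 2.77 × 0.0264/(0.0586 + 0.0264) = 0.860 mM/s.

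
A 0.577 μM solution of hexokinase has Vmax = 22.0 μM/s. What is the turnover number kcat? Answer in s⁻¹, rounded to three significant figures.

kcat = Vmax/[E]total = 22.0 μM/s / 0.577 μM = 38.1 s⁻¹.

38.1 s⁻¹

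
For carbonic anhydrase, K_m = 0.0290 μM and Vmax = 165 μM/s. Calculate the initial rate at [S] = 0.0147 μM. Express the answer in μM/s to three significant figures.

v = Vmax·[S]/(Km + [S]) = 165 × 0.0147 / (0.0290 + 0.0147)
  = 2.426 / 0.04370 = 55.5 μM/s.

55.5 μM/s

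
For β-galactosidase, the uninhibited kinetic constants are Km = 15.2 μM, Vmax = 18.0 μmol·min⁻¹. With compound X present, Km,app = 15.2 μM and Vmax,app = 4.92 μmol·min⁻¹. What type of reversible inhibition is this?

noncompetitive

Vmax decreases (18.0 → 4.92 μmol·min⁻¹) while Km is unchanged — pure noncompetitive inhibition.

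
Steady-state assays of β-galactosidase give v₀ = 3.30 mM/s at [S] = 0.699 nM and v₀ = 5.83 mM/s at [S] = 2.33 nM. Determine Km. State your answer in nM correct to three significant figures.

1.14 nM

In reciprocal form, 1/v = (Km/Vmax)·(1/[S]) + 1/Vmax. The two points give (1/[S], 1/v) = (1.431, 0.3030) and (0.4292, 0.1715).
Slope = (0.3030 − 0.1715)/(1.431 − 0.4292) = 0.1313; intercept = 0.3030 − 0.1313×1.431 = 0.1152.
Vmax = 1/intercept = 8.68 mM/s; Km = slope × Vmax = 0.1313 × 8.68 = 1.14 nM.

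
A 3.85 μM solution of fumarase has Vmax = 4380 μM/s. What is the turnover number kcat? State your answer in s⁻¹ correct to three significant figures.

kcat = Vmax/[E]total = 4380 μM/s / 3.85 μM = 1140 s⁻¹.

1140 s⁻¹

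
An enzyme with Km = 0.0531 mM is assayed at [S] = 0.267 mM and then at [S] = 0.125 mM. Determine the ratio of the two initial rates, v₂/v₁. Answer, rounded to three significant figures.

Since Vmax cancels, v₂/v₁ = [S]₂(Km+[S]₁) / [S]₁(Km+[S]₂).
= 0.125×(0.0531+0.267) / (0.267×(0.0531+0.125)) = 0.04001/0.04755 = 0.841.

0.841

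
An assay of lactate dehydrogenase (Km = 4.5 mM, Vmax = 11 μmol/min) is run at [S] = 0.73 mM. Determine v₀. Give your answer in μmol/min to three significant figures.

1.54 μmol/min

v = Vmax·[S]/(Km + [S]) = 11 × 0.73 / (4.5 + 0.73)
  = 8.030 / 5.230 = 1.54 μmol/min.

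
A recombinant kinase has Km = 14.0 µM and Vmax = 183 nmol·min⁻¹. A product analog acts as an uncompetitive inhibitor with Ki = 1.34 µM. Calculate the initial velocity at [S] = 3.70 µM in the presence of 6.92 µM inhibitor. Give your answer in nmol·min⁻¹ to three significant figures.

18.4 nmol·min⁻¹

With α = 1 + [I]/Ki = 1 + 6.92/1.34 = 6.164, the uncompetitive rate law is v = (Vmax/α)·[S] / (Km/α + [S]).
v = (183/6.164)×3.70 / (14.0/6.164 + 3.70) = 109.8/5.971 = 18.4 nmol·min⁻¹.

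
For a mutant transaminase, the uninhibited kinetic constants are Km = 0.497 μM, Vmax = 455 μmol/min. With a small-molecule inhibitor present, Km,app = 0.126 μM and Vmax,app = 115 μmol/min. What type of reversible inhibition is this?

uncompetitive

Both Km and Vmax decrease by the same factor (~3.96-fold) — characteristic of uncompetitive inhibition.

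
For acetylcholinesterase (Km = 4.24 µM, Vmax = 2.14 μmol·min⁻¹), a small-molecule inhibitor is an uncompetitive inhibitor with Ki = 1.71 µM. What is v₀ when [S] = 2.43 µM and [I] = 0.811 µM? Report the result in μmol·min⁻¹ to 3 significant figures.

0.665 μmol·min⁻¹

With α = 1 + [I]/Ki = 1 + 0.811/1.71 = 1.474, the uncompetitive rate law is v = (Vmax/α)·[S] / (Km/α + [S]).
v = (2.14/1.474)×2.43 / (4.24/1.474 + 2.43) = 3.527/5.306 = 0.665 μmol·min⁻¹.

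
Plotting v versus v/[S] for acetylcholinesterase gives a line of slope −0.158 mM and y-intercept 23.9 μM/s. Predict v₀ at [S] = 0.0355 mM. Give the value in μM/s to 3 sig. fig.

In the Eadie–Hofstee form v = Vmax − Km·(v/[S]), the slope is −Km and the intercept is Vmax, so Km = 0.158 mM and Vmax = 23.9 μM/s.
v = 23.9 × 0.0355/(0.158 + 0.0355) = 4.38 μM/s.

4.38 μM/s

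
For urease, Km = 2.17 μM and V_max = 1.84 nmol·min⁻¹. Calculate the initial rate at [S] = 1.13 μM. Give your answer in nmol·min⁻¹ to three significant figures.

[S]/(Km+[S]) = 1.13/3.300 = 0.3424, the fractional saturation.
v = 0.3424 × Vmax = 0.3424 × 1.84 = 0.630 nmol·min⁻¹.

0.630 nmol·min⁻¹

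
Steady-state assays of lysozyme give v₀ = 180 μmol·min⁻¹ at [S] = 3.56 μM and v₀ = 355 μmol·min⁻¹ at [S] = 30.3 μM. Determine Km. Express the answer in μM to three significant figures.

In reciprocal form, 1/v = (Km/Vmax)·(1/[S]) + 1/Vmax. The two points give (1/[S], 1/v) = (0.2809, 0.005556) and (0.03300, 0.002817).
Slope = (0.005556 − 0.002817)/(0.2809 − 0.03300) = 0.01105; intercept = 0.005556 − 0.01105×0.2809 = 0.002452.
Vmax = 1/intercept = 408 μmol·min⁻¹; Km = slope × Vmax = 0.01105 × 408 = 4.51 μM.

4.51 μM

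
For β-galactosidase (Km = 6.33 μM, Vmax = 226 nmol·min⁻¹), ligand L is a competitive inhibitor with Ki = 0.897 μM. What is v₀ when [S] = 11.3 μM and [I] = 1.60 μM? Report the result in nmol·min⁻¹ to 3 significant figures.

α = 1 + [I]/Ki = 1 + 1.60/0.897 = 2.784.
For a competitive inhibitor, Vmax is unchanged and the apparent Km becomes α·Km: Km,app = 17.6 μM, Vmax,app = 226 nmol·min⁻¹.
v = Vmax,app·[S]/(Km,app + [S]) = 226 × 11.3/(17.6 + 11.3) = 88.3 nmol·min⁻¹.

88.3 nmol·min⁻¹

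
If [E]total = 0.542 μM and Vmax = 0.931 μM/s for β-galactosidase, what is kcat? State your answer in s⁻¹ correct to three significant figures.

kcat = Vmax/[E]total = 0.931 μM/s / 0.542 μM = 1.72 s⁻¹.

1.72 s⁻¹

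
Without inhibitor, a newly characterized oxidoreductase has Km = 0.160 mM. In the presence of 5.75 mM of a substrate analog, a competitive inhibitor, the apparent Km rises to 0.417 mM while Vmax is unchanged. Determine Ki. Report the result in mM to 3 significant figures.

Competitive: Km,app = α·Km with α = 1 + [I]/Ki.
α = Km,app/Km = 0.417/0.160 = 2.606.
Since α = 1 + [I]/Ki, [I]/Ki = 2.606 − 1 = 1.606 and Ki = 5.75/1.606 = 3.58 mM.

3.58 mM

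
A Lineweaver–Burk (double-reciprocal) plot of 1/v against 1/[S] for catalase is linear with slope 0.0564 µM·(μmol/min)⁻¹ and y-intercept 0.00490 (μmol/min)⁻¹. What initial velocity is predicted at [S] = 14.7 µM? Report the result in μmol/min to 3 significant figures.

The y-intercept is 1/Vmax, so Vmax = 1/0.00490 = 204 μmol/min.
The slope is Km/Vmax, so Km = 0.0564 × 204 = 11.5 µM.
Then v = 204 × 14.7/(11.5 + 14.7) = 114 μmol/min.

114 μmol/min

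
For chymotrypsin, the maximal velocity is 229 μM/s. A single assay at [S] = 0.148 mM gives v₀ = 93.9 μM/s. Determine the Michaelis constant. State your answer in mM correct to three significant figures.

0.213 mM

From v = Vmax[S]/(Km+[S]), Km = [S](Vmax − v)/v.
Km = 0.148 × (229 − 93.9) / 93.9 = 19.99/93.9 = 0.213 mM.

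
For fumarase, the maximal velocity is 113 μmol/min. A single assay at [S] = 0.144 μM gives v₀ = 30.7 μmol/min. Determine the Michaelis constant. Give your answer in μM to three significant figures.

0.386 μM

From v = Vmax[S]/(Km+[S]), Km = [S](Vmax − v)/v.
Km = 0.144 × (113 − 30.7) / 30.7 = 11.85/30.7 = 0.386 μM.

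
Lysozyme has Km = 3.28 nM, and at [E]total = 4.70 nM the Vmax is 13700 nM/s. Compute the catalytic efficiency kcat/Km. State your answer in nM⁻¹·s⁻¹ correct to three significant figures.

kcat = Vmax/[E]total = 13700/4.70 = 2910 s⁻¹.
kcat/Km = 2910/3.28 = 889 nM⁻¹·s⁻¹.

889 nM⁻¹·s⁻¹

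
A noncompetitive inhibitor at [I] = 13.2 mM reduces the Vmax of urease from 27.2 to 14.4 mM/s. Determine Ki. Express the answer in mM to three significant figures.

Noncompetitive: Vmax,app = Vmax/α with α = 1 + [I]/Ki.
α = Vmax/Vmax,app = 27.2/14.4 = 1.889.
Since α = 1 + [I]/Ki, [I]/Ki = 1.889 − 1 = 0.8889 and Ki = 13.2/0.8889 = 14.8 mM.

14.8 mM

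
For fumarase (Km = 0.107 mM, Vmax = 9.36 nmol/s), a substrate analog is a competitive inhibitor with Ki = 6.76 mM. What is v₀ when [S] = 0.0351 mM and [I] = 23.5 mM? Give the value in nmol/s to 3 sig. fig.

0.639 nmol/s

α = 1 + [I]/Ki = 1 + 23.5/6.76 = 4.476.
For a competitive inhibitor, Vmax is unchanged and the apparent Km becomes α·Km: Km,app = 0.479 mM, Vmax,app = 9.36 nmol/s.
v = Vmax,app·[S]/(Km,app + [S]) = 9.36 × 0.0351/(0.479 + 0.0351) = 0.639 nmol/s.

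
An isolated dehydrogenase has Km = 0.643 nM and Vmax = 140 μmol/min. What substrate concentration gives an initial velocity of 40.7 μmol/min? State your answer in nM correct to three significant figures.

The required fractional saturation is v/Vmax = 40.7/140 = 0.2907.
Then [S]/(Km+[S]) = 0.2907 ⇒ [S] = 0.643 × 0.2907/(1 − 0.2907) = 0.264 nM.

0.264 nM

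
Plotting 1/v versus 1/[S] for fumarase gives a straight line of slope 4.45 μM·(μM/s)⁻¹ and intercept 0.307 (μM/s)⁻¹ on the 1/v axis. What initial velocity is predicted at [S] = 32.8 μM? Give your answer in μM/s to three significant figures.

2.26 μM/s

The y-intercept is 1/Vmax, so Vmax = 1/0.307 = 3.26 μM/s.
The slope is Km/Vmax, so Km = 4.45 × 3.26 = 14.5 μM.
Then v = 3.26 × 32.8/(14.5 + 32.8) = 2.26 μM/s.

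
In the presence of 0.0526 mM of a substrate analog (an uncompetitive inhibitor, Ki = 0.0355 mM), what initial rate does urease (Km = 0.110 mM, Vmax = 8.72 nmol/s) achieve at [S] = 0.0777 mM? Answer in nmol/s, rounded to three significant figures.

2.24 nmol/s

With α = 1 + [I]/Ki = 1 + 0.0526/0.0355 = 2.482, the uncompetitive rate law is v = (Vmax/α)·[S] / (Km/α + [S]).
v = (8.72/2.482)×0.0777 / (0.110/2.482 + 0.0777) = 0.2730/0.1220 = 2.24 nmol/s.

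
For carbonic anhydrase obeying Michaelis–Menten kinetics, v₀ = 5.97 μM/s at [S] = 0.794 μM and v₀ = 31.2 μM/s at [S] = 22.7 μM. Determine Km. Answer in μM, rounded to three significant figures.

4.11 μM

From v = Vmax[S]/(Km+[S]), each point gives Vmax = v(Km+[S])/[S].
Equating: 5.97(Km+0.794)/0.794 = 31.2(Km+22.7)/22.7.
7.519·Km + 5.97 = 1.374·Km + 31.2, so (7.519 − 1.374)·Km = 31.2 − 5.97.
Km = 25.23/6.144 = 4.11 μM; then Vmax = 5.97(4.11+0.794)/0.794 = 36.8 μM/s.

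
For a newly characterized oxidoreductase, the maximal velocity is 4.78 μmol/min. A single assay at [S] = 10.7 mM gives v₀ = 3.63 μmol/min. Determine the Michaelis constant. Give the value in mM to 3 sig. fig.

3.39 mM

v/Vmax = 3.63/4.78 = 0.7594 = [S]/(Km+[S]).
So Km + [S] = [S]/0.7594 = 14.09 mM, giving Km = 14.09 − 10.7 = 3.39 mM.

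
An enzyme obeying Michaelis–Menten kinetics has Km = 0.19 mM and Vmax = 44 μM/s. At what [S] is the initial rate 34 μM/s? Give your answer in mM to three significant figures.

0.646 mM

Rearranging v = Vmax[S]/(Km+[S]) gives [S] = Km·v/(Vmax − v).
[S] = 0.19 × 34 / (44 − 34) = 6.460/10.00 = 0.646 mM.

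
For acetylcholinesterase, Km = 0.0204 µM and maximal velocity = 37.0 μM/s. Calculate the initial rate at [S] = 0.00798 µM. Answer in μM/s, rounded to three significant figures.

10.4 μM/s

v = Vmax·[S]/(Km + [S]) = 37.0 × 0.00798 / (0.0204 + 0.00798)
  = 0.2953 / 0.02838 = 10.4 μM/s.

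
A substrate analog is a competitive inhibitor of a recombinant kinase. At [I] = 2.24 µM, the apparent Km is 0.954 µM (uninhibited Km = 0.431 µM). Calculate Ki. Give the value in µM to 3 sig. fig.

Competitive: Km,app = α·Km with α = 1 + [I]/Ki.
α = Km,app/Km = 0.954/0.431 = 2.213.
Ki = [I]/(α − 1) = 2.24/1.213 = 1.85 µM.

1.85 µM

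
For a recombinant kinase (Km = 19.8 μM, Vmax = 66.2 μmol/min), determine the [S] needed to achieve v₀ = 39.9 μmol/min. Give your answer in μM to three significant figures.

Rearranging v = Vmax[S]/(Km+[S]) gives [S] = Km·v/(Vmax − v).
[S] = 19.8 × 39.9 / (66.2 − 39.9) = 790.0/26.30 = 30.0 μM.

30.0 μM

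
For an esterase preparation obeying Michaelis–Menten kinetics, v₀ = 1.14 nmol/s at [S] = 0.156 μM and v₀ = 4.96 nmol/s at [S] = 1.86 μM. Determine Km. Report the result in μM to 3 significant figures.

0.823 μM

In reciprocal form, 1/v = (Km/Vmax)·(1/[S]) + 1/Vmax. The two points give (1/[S], 1/v) = (6.410, 0.8772) and (0.5376, 0.2016).
Slope = (0.8772 − 0.2016)/(6.410 − 0.5376) = 0.1150; intercept = 0.8772 − 0.1150×6.410 = 0.1398.
Vmax = 1/intercept = 7.15 nmol/s; Km = slope × Vmax = 0.1150 × 7.15 = 0.823 μM.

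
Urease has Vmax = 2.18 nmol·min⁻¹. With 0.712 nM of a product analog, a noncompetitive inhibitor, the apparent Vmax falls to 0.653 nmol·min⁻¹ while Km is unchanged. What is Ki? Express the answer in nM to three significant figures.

Noncompetitive: Vmax,app = Vmax/α with α = 1 + [I]/Ki.
α = Vmax/Vmax,app = 2.18/0.653 = 3.338.
Since α = 1 + [I]/Ki, [I]/Ki = 3.338 − 1 = 2.338 and Ki = 0.712/2.338 = 0.304 nM.

0.304 nM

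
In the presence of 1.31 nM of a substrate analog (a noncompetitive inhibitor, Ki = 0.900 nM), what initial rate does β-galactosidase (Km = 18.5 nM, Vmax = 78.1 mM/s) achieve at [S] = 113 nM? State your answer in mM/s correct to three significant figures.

27.3 mM/s

α = 1 + [I]/Ki = 1 + 1.31/0.900 = 2.456.
For a noncompetitive inhibitor, Vmax is reduced to Vmax/α while Km is unchanged: Km,app = 18.5 nM, Vmax,app = 31.8 mM/s.
v = Vmax,app·[S]/(Km,app + [S]) = 31.8 × 113/(18.5 + 113) = 27.3 mM/s.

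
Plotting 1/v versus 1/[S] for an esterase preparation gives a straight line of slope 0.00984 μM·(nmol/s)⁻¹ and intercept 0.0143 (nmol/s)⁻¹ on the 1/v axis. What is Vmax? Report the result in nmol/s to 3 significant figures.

The y-intercept of a Lineweaver–Burk plot equals 1/Vmax, so Vmax = 1/0.0143 = 69.9 nmol/s.

69.9 nmol/s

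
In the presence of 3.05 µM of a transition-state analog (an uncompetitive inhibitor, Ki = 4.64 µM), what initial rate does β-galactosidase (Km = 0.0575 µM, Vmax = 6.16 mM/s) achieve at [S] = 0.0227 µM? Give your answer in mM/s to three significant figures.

1.47 mM/s

α = 1 + [I]/Ki = 1 + 3.05/4.64 = 1.657.
For an uncompetitive inhibitor, both parameters are divided by α, giving Vmax/α and Km/α: Km,app = 0.0347 µM, Vmax,app = 3.72 mM/s.
v = Vmax,app·[S]/(Km,app + [S]) = 3.72 × 0.0227/(0.0347 + 0.0227) = 1.47 mM/s.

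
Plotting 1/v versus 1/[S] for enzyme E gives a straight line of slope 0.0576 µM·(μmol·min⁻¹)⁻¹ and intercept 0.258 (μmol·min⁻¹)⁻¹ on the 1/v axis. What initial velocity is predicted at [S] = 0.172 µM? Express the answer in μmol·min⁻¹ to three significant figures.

1.69 μmol·min⁻¹

The y-intercept is 1/Vmax, so Vmax = 1/0.258 = 3.88 μmol·min⁻¹.
The slope is Km/Vmax, so Km = 0.0576 × 3.88 = 0.223 µM.
Then v = 3.88 × 0.172/(0.223 + 0.172) = 1.69 μmol·min⁻¹.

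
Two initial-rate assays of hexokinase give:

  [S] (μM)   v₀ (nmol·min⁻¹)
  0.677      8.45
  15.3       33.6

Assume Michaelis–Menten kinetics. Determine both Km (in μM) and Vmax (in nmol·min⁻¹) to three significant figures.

Km = 2.45 μM; Vmax = 39.0 nmol·min⁻¹

In reciprocal form, 1/v = (Km/Vmax)·(1/[S]) + 1/Vmax. The two points give (1/[S], 1/v) = (1.477, 0.1183) and (0.06536, 0.02976).
Slope = (0.1183 − 0.02976)/(1.477 − 0.06536) = 0.06275; intercept = 0.1183 − 0.06275×1.477 = 0.02566.
Vmax = 1/intercept = 39.0 nmol·min⁻¹; Km = slope × Vmax = 0.06275 × 39.0 = 2.45 μM.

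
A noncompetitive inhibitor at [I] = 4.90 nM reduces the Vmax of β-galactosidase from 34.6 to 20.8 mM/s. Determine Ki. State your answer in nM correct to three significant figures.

Noncompetitive: Vmax,app = Vmax/α with α = 1 + [I]/Ki.
α = Vmax/Vmax,app = 34.6/20.8 = 1.663.
Ki = [I]/(α − 1) = 4.90/0.6635 = 7.39 nM.

7.39 nM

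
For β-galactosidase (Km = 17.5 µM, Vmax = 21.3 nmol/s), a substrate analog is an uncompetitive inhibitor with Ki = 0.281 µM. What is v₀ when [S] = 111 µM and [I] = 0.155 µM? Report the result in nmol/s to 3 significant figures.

With α = 1 + [I]/Ki = 1 + 0.155/0.281 = 1.552, the uncompetitive rate law is v = (Vmax/α)·[S] / (Km/α + [S]).
v = (21.3/1.552)×111 / (17.5/1.552 + 111) = 1524/122.3 = 12.5 nmol/s.

12.5 nmol/s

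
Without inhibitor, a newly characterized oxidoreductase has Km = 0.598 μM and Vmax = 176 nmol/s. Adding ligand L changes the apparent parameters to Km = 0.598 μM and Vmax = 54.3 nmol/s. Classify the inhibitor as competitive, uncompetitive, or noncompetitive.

noncompetitive

Vmax decreases (176 → 54.3 nmol/s) while Km is unchanged — pure noncompetitive inhibition.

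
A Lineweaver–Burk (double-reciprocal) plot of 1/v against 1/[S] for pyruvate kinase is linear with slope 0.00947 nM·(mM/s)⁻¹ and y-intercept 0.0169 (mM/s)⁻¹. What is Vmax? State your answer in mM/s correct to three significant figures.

59.2 mM/s

The y-intercept of a Lineweaver–Burk plot equals 1/Vmax, so Vmax = 1/0.0169 = 59.2 mM/s.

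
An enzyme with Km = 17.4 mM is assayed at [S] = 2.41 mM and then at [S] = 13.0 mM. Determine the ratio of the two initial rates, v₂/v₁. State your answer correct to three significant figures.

3.52

The fractional saturations are [S]/(Km+[S]) = 2.41/19.81 = 0.1217 and 13.0/30.40 = 0.4276.
v₂/v₁ is just their ratio: 0.4276/0.1217 = 3.52.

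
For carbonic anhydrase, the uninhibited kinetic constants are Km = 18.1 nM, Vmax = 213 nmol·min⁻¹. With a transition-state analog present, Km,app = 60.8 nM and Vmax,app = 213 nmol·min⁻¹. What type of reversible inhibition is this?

Km increases (18.1 → 60.8 nM) while Vmax is unchanged — the hallmark of competitive inhibition.

competitive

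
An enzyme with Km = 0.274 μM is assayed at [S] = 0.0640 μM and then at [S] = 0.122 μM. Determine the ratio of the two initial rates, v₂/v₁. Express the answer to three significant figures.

1.63

The fractional saturations are [S]/(Km+[S]) = 0.0640/0.3380 = 0.1893 and 0.122/0.3960 = 0.3081.
v₂/v₁ is just their ratio: 0.3081/0.1893 = 1.63.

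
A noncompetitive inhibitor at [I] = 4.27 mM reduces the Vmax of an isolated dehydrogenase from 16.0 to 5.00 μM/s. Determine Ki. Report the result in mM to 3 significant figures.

Noncompetitive: Vmax,app = Vmax/α with α = 1 + [I]/Ki.
α = Vmax/Vmax,app = 16.0/5.00 = 3.200.
Since α = 1 + [I]/Ki, [I]/Ki = 3.200 − 1 = 2.200 and Ki = 4.27/2.200 = 1.94 mM.

1.94 mM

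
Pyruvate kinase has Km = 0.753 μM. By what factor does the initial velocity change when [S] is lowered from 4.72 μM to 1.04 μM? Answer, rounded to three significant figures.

Since Vmax cancels, v₂/v₁ = [S]₂(Km+[S]₁) / [S]₁(Km+[S]₂).
= 1.04×(0.753+4.72) / (4.72×(0.753+1.04)) = 5.692/8.463 = 0.673.

0.673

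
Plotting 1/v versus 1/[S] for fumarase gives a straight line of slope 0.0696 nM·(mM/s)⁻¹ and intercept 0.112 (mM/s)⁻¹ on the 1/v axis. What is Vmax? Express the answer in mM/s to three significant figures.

8.93 mM/s

The y-intercept of a Lineweaver–Burk plot equals 1/Vmax, so Vmax = 1/0.112 = 8.93 mM/s.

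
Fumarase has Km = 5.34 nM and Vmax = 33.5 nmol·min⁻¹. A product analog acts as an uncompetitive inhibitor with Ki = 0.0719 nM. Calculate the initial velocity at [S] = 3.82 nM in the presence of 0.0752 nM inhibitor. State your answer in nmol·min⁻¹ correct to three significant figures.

9.73 nmol·min⁻¹

α = 1 + [I]/Ki = 1 + 0.0752/0.0719 = 2.046.
For an uncompetitive inhibitor, both parameters are divided by α, giving Vmax/α and Km/α: Km,app = 2.61 nM, Vmax,app = 16.4 nmol·min⁻¹.
v = Vmax,app·[S]/(Km,app + [S]) = 16.4 × 3.82/(2.61 + 3.82) = 9.73 nmol·min⁻¹.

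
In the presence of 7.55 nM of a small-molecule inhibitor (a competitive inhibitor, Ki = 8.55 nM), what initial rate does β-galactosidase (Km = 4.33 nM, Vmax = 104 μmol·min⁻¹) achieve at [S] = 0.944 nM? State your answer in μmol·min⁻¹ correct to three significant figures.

10.8 μmol·min⁻¹

α = 1 + [I]/Ki = 1 + 7.55/8.55 = 1.883.
For a competitive inhibitor, Vmax is unchanged and the apparent Km becomes α·Km: Km,app = 8.15 nM, Vmax,app = 104 μmol·min⁻¹.
v = Vmax,app·[S]/(Km,app + [S]) = 104 × 0.944/(8.15 + 0.944) = 10.8 μmol·min⁻¹.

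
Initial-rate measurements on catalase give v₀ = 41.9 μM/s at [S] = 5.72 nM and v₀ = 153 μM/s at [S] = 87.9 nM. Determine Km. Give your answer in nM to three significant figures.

19.9 nM

In reciprocal form, 1/v = (Km/Vmax)·(1/[S]) + 1/Vmax. The two points give (1/[S], 1/v) = (0.1748, 0.02387) and (0.01138, 0.006536).
Slope = (0.02387 − 0.006536)/(0.1748 − 0.01138) = 0.1060; intercept = 0.02387 − 0.1060×0.1748 = 0.005330.
Vmax = 1/intercept = 188 μM/s; Km = slope × Vmax = 0.1060 × 188 = 19.9 nM.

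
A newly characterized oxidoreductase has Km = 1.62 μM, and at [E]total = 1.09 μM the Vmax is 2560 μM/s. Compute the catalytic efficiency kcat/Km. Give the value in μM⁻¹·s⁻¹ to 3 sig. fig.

1450 μM⁻¹·s⁻¹

kcat = Vmax/[E]total = 2560/1.09 = 2350 s⁻¹.
kcat/Km = 2350/1.62 = 1450 μM⁻¹·s⁻¹.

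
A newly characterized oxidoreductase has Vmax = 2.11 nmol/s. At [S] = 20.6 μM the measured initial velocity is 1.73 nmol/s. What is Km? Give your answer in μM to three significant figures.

From v = Vmax[S]/(Km+[S]), Km = [S](Vmax − v)/v.
Km = 20.6 × (2.11 − 1.73) / 1.73 = 7.828/1.73 = 4.52 μM.

4.52 μM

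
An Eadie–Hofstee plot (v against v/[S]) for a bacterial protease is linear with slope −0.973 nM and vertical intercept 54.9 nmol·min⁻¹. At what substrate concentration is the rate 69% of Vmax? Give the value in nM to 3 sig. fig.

2.17 nM

The Eadie–Hofstee slope gives Km = 0.973 nM (slope = −Km).
v/Vmax = [S]/(Km+[S]) = 0.69 ⇒ [S] = Km·0.69/(1−0.69) = 0.973 × 2.226 = 2.17 nM.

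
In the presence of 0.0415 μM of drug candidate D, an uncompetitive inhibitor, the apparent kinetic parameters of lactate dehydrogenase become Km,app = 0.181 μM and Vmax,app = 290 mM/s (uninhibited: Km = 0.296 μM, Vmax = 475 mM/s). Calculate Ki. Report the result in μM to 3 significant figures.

Uncompetitive: Vmax,app = Vmax/α (and Km,app = Km/α) with α = 1 + [I]/Ki.
α = Vmax/Vmax,app = 475/290 = 1.638.
Since α = 1 + [I]/Ki, [I]/Ki = 1.638 − 1 = 0.6379 and Ki = 0.0415/0.6379 = 0.0651 μM.

0.0651 μM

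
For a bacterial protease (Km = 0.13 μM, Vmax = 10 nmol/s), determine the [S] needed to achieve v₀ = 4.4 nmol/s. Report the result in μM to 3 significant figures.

0.102 μM

The required fractional saturation is v/Vmax = 4.4/10 = 0.4400.
Then [S]/(Km+[S]) = 0.4400 ⇒ [S] = 0.13 × 0.4400/(1 − 0.4400) = 0.102 μM.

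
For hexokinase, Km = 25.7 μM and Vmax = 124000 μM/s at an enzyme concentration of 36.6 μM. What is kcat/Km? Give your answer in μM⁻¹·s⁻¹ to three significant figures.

132 μM⁻¹·s⁻¹

kcat = Vmax/[E]total = 124000/36.6 = 3390 s⁻¹.
kcat/Km = 3390/25.7 = 132 μM⁻¹·s⁻¹.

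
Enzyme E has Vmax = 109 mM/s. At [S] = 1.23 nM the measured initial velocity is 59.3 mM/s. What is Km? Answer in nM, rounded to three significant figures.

1.03 nM

v/Vmax = 59.3/109 = 0.5440 = [S]/(Km+[S]).
So Km + [S] = [S]/0.5440 = 2.261 nM, giving Km = 2.261 − 1.23 = 1.03 nM.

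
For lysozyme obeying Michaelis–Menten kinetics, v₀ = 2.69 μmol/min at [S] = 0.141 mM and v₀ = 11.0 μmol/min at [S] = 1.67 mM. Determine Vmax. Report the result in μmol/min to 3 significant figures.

15.4 μmol/min

From v = Vmax[S]/(Km+[S]), each point gives Vmax = v(Km+[S])/[S].
Equating: 2.69(Km+0.141)/0.141 = 11.0(Km+1.67)/1.67.
19.08·Km + 2.69 = 6.587·Km + 11.0, so (19.08 − 6.587)·Km = 11.0 − 2.69.
Km = 8.310/12.49 = 0.665 mM; then Vmax = 2.69(0.665+0.141)/0.141 = 15.4 μmol/min.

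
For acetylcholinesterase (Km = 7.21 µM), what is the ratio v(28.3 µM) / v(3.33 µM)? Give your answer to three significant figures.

2.52

Since Vmax cancels, v₂/v₁ = [S]₂(Km+[S]₁) / [S]₁(Km+[S]₂).
= 28.3×(7.21+3.33) / (3.33×(7.21+28.3)) = 298.3/118.2 = 2.52.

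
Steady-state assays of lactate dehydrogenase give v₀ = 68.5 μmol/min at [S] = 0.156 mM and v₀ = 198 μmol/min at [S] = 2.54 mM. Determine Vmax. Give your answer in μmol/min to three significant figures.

226 μmol/min

From v = Vmax[S]/(Km+[S]), each point gives Vmax = v(Km+[S])/[S].
Equating: 68.5(Km+0.156)/0.156 = 198(Km+2.54)/2.54.
439.1·Km + 68.5 = 77.95·Km + 198, so (439.1 − 77.95)·Km = 198 − 68.5.
Km = 129.5/361.1 = 0.359 mM; then Vmax = 68.5(0.359+0.156)/0.156 = 226 μmol/min.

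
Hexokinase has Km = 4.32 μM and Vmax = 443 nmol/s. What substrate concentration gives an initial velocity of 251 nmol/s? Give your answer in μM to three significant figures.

Rearranging v = Vmax[S]/(Km+[S]) gives [S] = Km·v/(Vmax − v).
[S] = 4.32 × 251 / (443 − 251) = 1084/192.0 = 5.65 μM.

5.65 μM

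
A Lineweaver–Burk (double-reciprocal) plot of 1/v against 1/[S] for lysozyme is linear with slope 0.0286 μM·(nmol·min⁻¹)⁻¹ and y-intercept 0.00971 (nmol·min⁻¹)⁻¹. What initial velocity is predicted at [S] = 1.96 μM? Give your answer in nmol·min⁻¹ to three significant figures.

41.1 nmol·min⁻¹

The y-intercept is 1/Vmax, so Vmax = 1/0.00971 = 103 nmol·min⁻¹.
The slope is Km/Vmax, so Km = 0.0286 × 103 = 2.95 μM.
Then v = 103 × 1.96/(2.95 + 1.96) = 41.1 nmol·min⁻¹.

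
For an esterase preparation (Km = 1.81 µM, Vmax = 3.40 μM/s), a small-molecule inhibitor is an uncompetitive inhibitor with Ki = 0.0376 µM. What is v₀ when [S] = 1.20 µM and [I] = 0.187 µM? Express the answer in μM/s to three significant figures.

α = 1 + [I]/Ki = 1 + 0.187/0.0376 = 5.973.
For an uncompetitive inhibitor, both parameters are divided by α, giving Vmax/α and Km/α: Km,app = 0.303 µM, Vmax,app = 0.569 μM/s.
v = Vmax,app·[S]/(Km,app + [S]) = 0.569 × 1.20/(0.303 + 1.20) = 0.454 μM/s.

0.454 μM/s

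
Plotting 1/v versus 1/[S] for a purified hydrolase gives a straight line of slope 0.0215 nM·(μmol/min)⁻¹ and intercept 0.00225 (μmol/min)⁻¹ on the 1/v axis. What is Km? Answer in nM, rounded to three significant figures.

y-intercept = 1/Vmax ⇒ Vmax = 444 μmol/min; slope = Km/Vmax ⇒ Km = slope × Vmax.
Km = 0.0215 × 444 = 9.56 nM.

9.56 nM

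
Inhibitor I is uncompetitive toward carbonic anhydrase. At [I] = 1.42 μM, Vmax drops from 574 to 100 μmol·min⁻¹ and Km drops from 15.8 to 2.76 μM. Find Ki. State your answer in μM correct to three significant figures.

Uncompetitive: Vmax,app = Vmax/α (and Km,app = Km/α) with α = 1 + [I]/Ki.
α = Vmax/Vmax,app = 574/100 = 5.740.
Since α = 1 + [I]/Ki, [I]/Ki = 5.740 − 1 = 4.740 and Ki = 1.42/4.740 = 0.300 μM.

0.300 μM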